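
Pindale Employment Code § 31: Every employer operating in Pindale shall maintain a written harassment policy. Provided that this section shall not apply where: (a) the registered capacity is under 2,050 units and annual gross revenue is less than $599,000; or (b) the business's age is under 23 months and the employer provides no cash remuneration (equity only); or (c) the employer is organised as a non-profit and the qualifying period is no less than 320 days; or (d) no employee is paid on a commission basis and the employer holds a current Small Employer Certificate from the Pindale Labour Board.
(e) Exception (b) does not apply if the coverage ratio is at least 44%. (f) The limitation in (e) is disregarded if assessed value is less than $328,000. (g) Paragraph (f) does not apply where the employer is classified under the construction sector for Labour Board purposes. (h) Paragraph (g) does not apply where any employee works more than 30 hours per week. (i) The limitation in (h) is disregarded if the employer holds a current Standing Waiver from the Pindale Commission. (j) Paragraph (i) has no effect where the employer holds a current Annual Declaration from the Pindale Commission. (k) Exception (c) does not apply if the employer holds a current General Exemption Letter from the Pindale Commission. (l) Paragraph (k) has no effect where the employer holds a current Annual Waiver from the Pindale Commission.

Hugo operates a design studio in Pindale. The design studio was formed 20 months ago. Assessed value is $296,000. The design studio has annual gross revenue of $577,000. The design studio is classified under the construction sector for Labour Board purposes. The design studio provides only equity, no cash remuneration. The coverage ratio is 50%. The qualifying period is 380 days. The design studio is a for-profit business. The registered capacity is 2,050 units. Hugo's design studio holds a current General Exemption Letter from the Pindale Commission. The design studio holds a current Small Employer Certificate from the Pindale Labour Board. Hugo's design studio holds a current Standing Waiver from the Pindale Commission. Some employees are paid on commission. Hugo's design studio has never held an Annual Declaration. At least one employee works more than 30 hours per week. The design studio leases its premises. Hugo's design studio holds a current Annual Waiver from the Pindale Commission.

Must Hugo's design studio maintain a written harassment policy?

Exception (a) requires that the registered capacity is under 2,050 units; but the registered capacity is 2,050 units, not under 2,050 units, so (a) is unavailable.
All of (b)'s requirements are met (the business's age is 20 months, under the 23 months limit; remuneration is equity-only). But: (e) applies — the coverage ratio is 50%, meeting the 44% threshold. (f) is engaged (assessed value is $296,000, less than the $328,000 limit), but yields to (g): (g) operates against (f): the design studio is classified under the construction sector. (h) would limit (g) — at least one employee exceeds 30 hours/week — but (i) sets (h) aside: (i) is engaged — a current Standing Waiver is held. (j), which would lift (i), is inapplicable — no current Annual Declaration is held. Exception (b) does not apply.
Exception (c) requires that the employer is organised as a non-profit; but the employer is for-profit, so (c) is unavailable.
Exception (d) does not apply: some employees are paid on commission.
No exception displaces § 31.

Yes — Hugo's design studio must maintain a written harassment policy.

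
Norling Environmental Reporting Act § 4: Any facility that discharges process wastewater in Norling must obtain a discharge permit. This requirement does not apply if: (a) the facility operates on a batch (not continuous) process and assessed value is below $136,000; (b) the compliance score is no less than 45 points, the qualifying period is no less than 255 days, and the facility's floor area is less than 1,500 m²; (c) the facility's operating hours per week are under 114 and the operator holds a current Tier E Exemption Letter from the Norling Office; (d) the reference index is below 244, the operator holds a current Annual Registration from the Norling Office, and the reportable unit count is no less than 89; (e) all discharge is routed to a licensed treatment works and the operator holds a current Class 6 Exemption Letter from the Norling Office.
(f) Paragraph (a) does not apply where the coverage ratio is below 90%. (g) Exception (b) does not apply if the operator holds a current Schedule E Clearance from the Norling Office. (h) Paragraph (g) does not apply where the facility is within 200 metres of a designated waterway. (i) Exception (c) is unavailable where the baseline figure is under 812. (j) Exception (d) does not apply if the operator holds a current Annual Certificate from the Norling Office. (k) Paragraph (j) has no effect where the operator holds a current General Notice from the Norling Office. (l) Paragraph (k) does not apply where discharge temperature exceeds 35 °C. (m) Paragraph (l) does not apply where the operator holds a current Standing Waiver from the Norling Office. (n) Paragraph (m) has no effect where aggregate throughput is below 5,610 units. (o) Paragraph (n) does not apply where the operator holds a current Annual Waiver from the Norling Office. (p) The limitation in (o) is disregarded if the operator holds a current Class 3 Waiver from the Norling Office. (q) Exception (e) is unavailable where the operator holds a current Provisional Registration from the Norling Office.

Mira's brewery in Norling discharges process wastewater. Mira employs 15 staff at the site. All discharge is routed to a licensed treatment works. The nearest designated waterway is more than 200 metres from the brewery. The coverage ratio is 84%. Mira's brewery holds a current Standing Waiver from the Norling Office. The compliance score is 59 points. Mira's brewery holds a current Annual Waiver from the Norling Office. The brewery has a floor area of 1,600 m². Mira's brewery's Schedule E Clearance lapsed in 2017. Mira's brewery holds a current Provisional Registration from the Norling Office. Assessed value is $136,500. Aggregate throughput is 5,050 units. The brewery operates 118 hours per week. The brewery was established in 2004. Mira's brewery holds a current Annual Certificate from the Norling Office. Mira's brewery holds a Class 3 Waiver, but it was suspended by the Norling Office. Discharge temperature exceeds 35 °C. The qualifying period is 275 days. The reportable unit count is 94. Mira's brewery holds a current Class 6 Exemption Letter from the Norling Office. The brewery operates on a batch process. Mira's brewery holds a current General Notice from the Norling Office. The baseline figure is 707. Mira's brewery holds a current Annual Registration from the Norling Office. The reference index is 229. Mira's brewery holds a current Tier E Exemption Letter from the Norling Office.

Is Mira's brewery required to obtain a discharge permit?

Exception (a) does not apply: assessed value is $136,500, not below $136,000.
Exception (b) does not apply: the facility's floor area is 1,600 m², not less than 1,500 m².
Exception (c) does not apply: the facility's operating hours per week are 118, not under 114.
Exception (d)'s conditions are all satisfied: the reference index is 229, below the 244 limit; a current Annual Registration is held; the reportable unit count is 94, meeting the 89 threshold. Applying paragraphs (j)–(p): (j) would limit (d) — a current Annual Certificate is held — but (k) sets (j) aside: (k) operates against (j): a current General Notice is held. (l) applies (discharge temperature exceeds 35 °C), but yields to (m): (m) operates against (l): a current Standing Waiver is held. (n) would limit (m) — aggregate throughput is 5,050 units, below the 5,610 units limit — but (o) sets (n) aside: (o) is engaged — a current Annual Waiver is held. (p), which would lift (o), does not operate here — there is no Class 3 Waiver in force. So (d) applies.
Exception (e)'s conditions are all satisfied: discharge is routed to a licensed treatment works; a current Class 6 Exemption Letter is held. But applying paragraph (q): (q) is engaged — a current Provisional Registration is held. (e) is therefore removed.

No — exception (d) applies; Mira's brewery is not required to obtain a discharge permit.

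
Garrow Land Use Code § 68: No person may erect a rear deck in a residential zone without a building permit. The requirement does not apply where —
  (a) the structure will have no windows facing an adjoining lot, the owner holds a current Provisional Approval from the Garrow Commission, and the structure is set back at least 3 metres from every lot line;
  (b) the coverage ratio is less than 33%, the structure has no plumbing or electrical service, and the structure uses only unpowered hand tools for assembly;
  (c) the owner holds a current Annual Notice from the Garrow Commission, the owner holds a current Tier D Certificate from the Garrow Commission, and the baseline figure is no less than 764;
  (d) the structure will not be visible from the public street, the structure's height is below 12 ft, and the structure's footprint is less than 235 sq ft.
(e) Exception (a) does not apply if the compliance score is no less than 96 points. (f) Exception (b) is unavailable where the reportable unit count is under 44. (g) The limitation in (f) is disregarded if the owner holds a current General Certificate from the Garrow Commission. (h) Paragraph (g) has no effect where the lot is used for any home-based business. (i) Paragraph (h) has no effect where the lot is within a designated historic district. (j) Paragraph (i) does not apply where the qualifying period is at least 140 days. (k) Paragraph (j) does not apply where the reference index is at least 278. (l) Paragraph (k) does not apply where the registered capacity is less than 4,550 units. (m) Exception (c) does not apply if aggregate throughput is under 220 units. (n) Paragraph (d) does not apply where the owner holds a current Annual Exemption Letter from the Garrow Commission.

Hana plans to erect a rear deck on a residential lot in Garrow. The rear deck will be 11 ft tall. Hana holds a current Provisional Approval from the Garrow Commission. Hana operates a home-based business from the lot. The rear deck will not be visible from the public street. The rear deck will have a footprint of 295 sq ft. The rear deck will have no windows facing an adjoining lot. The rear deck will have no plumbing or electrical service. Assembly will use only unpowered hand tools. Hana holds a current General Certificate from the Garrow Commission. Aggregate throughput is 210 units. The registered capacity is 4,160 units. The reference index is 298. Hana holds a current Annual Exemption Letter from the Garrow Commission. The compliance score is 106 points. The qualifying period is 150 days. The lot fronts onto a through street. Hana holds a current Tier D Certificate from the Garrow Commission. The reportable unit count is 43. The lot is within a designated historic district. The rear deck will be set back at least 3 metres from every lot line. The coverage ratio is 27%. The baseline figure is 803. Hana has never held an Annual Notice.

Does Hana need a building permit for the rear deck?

Exception (a): no windows face an adjoining lot; a current Provisional Approval is held; the setback is at least 3 m on every side — every condition holds. Turning to paragraph (e): (e) is triggered — the compliance score is 106 points, meeting the 96 points threshold. (a) is therefore removed.
All of (b)'s requirements are met (the coverage ratio is 27%, less than the 33% limit; there is no plumbing or electrical service; assembly uses only hand tools). However, paragraphs (f)–(l) must be considered: (f) operates against (b): the reportable unit count is 43, under the 44 limit. (g) operates (a current General Certificate is held), but yields to (h): (h) operates against (g): a home-based business operates on the lot. (i) operates (the lot is in a historic district), but is set aside by (j): (j) is triggered — the qualifying period is 150 days, meeting the 140 days threshold. (k) is triggered (the reference index is 298, meeting the 278 threshold), but is displaced by (l): (l) is engaged — the registered capacity is 4,160 units, less than the 4,550 units limit. (b) is therefore removed.
Exception (c) fails — the Annual Notice is not current.
Exception (d) fails — the structure's footprint is 295 sq ft, not less than 235 sq ft.
No exception applies. The general rule governs.

Yes — Hana must obtain a building permit.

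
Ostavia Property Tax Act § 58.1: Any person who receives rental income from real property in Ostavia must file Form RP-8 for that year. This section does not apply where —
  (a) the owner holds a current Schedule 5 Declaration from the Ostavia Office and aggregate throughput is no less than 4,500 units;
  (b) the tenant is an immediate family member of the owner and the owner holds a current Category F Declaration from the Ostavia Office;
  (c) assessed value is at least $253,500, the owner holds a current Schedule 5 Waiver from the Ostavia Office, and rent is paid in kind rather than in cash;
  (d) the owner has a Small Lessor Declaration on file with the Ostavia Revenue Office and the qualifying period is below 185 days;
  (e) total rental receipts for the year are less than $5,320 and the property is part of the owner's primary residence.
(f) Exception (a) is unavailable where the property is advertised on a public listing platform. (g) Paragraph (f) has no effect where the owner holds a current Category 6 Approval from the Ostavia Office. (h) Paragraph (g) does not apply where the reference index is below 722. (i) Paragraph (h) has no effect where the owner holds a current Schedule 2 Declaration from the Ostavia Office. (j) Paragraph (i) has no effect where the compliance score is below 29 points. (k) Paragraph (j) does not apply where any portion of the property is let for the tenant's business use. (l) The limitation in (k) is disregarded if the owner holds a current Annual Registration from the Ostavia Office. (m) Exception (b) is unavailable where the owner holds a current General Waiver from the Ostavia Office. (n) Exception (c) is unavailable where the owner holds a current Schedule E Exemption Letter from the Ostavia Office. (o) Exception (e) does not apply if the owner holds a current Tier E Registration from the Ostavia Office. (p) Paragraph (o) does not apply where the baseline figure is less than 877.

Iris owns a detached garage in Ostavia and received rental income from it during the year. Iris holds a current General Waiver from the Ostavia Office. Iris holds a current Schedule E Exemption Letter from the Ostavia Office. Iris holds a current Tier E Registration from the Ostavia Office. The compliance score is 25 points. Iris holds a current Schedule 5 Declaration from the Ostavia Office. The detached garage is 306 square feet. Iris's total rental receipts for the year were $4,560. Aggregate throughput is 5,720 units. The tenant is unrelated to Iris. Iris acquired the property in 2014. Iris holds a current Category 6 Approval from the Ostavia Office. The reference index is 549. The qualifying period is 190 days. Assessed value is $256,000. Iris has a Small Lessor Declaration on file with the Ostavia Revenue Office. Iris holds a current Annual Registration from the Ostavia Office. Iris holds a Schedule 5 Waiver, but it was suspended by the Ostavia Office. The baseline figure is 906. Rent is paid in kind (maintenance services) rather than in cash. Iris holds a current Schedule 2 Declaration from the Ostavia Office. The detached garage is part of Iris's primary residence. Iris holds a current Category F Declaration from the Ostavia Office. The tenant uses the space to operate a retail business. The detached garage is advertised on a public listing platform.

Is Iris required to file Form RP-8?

Exception (a)'s conditions are all satisfied: a current Schedule 5 Declaration is held; aggregate throughput is 5,720 units, meeting the 4,500 units threshold. However, paragraphs (f)–(l) must be considered: (f) is triggered — the property is publicly advertised. (g) is triggered (a current Category 6 Approval is held), but is set aside by (h): (h) applies — the reference index is 549, below the 722 limit. (i) would limit (h) — a current Schedule 2 Declaration is held — but (j) sets (i) aside: (j) is engaged — the compliance score is 25 points, below the 29 points limit. (k) would limit (j) — the space is let for business use — but (l) sets (k) aside: (l) operates against (k): a current Annual Registration is held. (a) is therefore removed.
Exception (b) does not apply: the tenant is unrelated to the owner.
Exception (c) requires that the owner holds a current Schedule 5 Waiver from the Ostavia Office; but the Schedule 5 Waiver is not current, so (c) is unavailable.
Exception (d) does not apply: the qualifying period is 190 days, not below 185 days.
All of (e)'s requirements are met (total rental receipts for the year are $4,560, less than the $5,320 limit; the detached garage is part of the primary residence). Turning to paragraphs (o)–(p): (o) operates — a current Tier E Registration is held. (p) is not triggered (the baseline figure is 906, not less than 877), so (o) stands. (e) is therefore removed.
Every exception is unavailable, so the rule governs.

Yes — Iris must file Form RP-8.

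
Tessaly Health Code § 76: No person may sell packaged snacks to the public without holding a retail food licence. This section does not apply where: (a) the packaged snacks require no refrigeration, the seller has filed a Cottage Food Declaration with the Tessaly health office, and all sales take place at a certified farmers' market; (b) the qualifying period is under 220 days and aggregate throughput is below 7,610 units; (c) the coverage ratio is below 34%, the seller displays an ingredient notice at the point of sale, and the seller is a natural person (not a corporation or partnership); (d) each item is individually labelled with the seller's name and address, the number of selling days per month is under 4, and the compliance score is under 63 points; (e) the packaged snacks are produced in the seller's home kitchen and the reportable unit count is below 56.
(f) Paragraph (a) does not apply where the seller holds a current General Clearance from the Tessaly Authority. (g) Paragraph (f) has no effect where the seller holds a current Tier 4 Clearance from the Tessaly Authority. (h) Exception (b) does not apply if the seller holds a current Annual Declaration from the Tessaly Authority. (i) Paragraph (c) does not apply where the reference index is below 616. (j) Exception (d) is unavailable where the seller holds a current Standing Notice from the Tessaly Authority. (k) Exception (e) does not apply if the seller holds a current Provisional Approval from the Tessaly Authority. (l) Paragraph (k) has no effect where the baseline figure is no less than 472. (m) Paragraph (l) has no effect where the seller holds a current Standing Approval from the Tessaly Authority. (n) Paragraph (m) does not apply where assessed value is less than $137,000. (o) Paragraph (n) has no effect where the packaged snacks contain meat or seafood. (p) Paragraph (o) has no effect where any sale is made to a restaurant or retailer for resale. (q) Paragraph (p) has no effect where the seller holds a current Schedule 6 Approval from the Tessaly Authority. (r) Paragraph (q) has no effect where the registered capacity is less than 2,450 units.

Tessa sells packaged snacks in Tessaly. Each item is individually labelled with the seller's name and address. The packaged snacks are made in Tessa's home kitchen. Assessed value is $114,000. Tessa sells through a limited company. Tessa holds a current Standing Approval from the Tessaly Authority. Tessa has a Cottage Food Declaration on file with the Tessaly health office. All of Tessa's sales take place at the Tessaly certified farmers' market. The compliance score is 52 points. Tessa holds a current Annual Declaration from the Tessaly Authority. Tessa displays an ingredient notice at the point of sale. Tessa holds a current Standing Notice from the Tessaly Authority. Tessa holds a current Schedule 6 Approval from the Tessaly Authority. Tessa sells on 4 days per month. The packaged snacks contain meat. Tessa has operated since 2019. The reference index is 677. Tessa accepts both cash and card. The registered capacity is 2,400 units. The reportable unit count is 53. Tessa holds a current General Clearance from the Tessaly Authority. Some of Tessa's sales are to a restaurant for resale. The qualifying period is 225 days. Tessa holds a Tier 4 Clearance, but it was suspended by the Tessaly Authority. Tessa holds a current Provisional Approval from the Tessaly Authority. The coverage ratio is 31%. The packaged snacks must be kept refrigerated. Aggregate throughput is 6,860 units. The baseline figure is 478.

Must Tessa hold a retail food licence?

No — exception (e) applies; Tessa is not required to hold a retail food licence.

Exception (a) requires that the packaged snacks require no refrigeration; but the packaged snacks require refrigeration, so (a) is unavailable.
Exception (b) fails — the qualifying period is 225 days, not under 220 days.
Exception (c) fails — the seller operates through a limited company.
Exception (d) does not apply: the number of selling days per month is 4, not under 4.
Exception (e) is satisfied on its face — the packaged snacks are home-kitchen produced; the reportable unit count is 53, below the 56 limit. Applying paragraphs (k)–(r): (k) applies (a current Provisional Approval is held), but is overridden by (l): (l) applies — the baseline figure is 478, meeting the 472 threshold. (m) is engaged (a current Standing Approval is held), but is itself disapplied by (n): (n) operates against (m): assessed value is $114,000, less than the $137,000 limit. (o) would limit (n) — the packaged snacks contain meat — but (p) sets (o) aside: (p) operates — some sales are to a restaurant for resale. (q) operates (a current Schedule 6 Approval is held), but is overridden by (r): (r) is triggered — the registered capacity is 2,400 units, less than the 2,450 units limit. So (e) applies.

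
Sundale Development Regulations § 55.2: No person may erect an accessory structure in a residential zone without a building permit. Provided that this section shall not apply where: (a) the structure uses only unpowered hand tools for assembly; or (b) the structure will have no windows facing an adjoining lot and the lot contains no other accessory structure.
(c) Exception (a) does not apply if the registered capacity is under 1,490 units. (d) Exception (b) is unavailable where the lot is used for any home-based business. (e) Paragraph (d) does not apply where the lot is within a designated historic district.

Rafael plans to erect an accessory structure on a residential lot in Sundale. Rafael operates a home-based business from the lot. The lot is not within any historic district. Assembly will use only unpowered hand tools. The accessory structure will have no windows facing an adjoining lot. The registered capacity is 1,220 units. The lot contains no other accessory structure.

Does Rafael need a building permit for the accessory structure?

All of (a)'s requirements are met (assembly uses only hand tools). Turning to paragraph (c): (c) operates against (a): the registered capacity is 1,220 units, under the 1,490 units limit. So (a) is unavailable.
All of (b)'s requirements are met (no windows face an adjoining lot; the lot has no other accessory structure). Turning to paragraphs (d)–(e): (d) is triggered — a home-based business operates on the lot. (e) is not triggered (the lot is not in a historic district), so (d) stands. So (b) is unavailable.
No exception displaces § 55.2.

Yes — Rafael must obtain a building permit.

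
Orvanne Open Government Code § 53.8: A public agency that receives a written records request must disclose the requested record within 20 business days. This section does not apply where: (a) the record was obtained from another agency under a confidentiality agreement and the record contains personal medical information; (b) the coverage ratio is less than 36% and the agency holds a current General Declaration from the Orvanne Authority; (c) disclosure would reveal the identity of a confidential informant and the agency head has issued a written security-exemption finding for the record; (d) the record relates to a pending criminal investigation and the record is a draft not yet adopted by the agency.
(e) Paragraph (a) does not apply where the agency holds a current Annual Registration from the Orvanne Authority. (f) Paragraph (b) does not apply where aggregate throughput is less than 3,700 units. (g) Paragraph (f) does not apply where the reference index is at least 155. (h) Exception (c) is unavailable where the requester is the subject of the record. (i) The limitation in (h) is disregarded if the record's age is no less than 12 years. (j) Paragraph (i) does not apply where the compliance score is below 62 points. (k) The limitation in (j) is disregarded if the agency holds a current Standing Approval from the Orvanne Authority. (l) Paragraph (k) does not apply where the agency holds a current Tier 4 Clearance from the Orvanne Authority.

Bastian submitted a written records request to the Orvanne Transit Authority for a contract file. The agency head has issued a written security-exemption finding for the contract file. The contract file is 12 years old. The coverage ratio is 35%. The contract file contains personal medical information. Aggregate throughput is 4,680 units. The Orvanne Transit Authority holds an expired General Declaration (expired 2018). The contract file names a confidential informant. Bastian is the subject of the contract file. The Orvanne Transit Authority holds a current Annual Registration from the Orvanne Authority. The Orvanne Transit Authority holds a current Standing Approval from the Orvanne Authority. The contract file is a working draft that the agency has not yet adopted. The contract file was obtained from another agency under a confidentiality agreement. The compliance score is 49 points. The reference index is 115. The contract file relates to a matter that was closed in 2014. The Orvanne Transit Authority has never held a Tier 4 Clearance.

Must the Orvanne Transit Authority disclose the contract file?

No — exception (c) applies; the Orvanne Transit Authority is not required to disclose the contract file.

Exception (a): the contract file was obtained under a confidentiality agreement; the contract file contains personal medical information — every condition holds. Turning to paragraph (e): (e) is engaged — a current Annual Registration is held. Exception (a) does not apply.
Exception (b) fails — there is no General Declaration in force.
Exception (c): the contract file names a confidential informant; a written security-exemption finding has been issued — every condition holds. Considering the limiting provisions: (h) is triggered (Bastian is the subject of the contract file), but yields to (i): (i) is triggered — the record's age is 12 years, meeting the 12 years threshold. (j) would limit (i) — the compliance score is 49 points, below the 62 points limit — but (k) sets (j) aside: (k) operates against (j): a current Standing Approval is held. (l) is not engaged (no current Tier 4 Clearance is held), so (k) stands. Exception (c) stands.
Exception (d) does not apply: the contract file relates to a closed matter.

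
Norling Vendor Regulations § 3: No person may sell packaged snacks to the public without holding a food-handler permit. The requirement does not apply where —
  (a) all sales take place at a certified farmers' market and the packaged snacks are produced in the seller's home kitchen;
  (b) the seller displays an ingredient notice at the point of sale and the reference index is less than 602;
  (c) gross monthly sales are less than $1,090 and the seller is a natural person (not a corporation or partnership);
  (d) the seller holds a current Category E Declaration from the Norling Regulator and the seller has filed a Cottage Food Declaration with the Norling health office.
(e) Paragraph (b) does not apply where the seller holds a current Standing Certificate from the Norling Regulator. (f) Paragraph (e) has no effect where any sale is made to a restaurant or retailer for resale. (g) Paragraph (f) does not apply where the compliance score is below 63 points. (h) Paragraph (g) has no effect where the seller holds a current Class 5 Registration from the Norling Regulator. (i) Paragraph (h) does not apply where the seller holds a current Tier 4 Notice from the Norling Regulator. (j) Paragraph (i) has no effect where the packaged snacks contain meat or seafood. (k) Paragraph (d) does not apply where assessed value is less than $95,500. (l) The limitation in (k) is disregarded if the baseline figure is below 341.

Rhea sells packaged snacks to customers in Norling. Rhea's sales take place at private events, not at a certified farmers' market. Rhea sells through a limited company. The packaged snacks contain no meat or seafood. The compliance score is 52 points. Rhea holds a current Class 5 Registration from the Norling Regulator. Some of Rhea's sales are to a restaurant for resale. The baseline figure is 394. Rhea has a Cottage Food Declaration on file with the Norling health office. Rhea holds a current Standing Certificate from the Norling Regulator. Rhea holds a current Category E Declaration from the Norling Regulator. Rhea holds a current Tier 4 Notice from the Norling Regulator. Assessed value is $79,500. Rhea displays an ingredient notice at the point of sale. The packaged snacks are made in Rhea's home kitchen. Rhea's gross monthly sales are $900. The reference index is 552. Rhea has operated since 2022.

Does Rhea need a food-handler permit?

Exception (a) fails — sales are at private events, not a certified farmers' market.
Exception (b)'s conditions are all satisfied: an ingredient notice is displayed; the reference index is 552, less than the 602 limit. However, paragraphs (e)–(j) must be considered: (e) is triggered — a current Standing Certificate is held. (f) applies (some sales are to a restaurant for resale), but is itself disapplied by (g): (g) operates against (f): the compliance score is 52 points, below the 63 points limit. (h) would limit (g) — a current Class 5 Registration is held — but (i) sets (h) aside: (i) applies — a current Tier 4 Notice is held. (j), which would lift (i), is not engaged — the packaged snacks contain no meat or seafood. Exception (b) does not apply.
Exception (c) does not apply: the seller operates through a limited company.
All of (d)'s requirements are met (a current Category E Declaration is held; a Cottage Food Declaration is on file). However, paragraphs (k)–(l) must be considered: (k) operates against (d): assessed value is $79,500, less than the $95,500 limit. (l), which would lift (k), is not triggered — the baseline figure is 394, not below 341. (d) is therefore removed.
None of the exceptions is available; § 3 applies in full.

Yes — Rhea must hold a food-handler permit.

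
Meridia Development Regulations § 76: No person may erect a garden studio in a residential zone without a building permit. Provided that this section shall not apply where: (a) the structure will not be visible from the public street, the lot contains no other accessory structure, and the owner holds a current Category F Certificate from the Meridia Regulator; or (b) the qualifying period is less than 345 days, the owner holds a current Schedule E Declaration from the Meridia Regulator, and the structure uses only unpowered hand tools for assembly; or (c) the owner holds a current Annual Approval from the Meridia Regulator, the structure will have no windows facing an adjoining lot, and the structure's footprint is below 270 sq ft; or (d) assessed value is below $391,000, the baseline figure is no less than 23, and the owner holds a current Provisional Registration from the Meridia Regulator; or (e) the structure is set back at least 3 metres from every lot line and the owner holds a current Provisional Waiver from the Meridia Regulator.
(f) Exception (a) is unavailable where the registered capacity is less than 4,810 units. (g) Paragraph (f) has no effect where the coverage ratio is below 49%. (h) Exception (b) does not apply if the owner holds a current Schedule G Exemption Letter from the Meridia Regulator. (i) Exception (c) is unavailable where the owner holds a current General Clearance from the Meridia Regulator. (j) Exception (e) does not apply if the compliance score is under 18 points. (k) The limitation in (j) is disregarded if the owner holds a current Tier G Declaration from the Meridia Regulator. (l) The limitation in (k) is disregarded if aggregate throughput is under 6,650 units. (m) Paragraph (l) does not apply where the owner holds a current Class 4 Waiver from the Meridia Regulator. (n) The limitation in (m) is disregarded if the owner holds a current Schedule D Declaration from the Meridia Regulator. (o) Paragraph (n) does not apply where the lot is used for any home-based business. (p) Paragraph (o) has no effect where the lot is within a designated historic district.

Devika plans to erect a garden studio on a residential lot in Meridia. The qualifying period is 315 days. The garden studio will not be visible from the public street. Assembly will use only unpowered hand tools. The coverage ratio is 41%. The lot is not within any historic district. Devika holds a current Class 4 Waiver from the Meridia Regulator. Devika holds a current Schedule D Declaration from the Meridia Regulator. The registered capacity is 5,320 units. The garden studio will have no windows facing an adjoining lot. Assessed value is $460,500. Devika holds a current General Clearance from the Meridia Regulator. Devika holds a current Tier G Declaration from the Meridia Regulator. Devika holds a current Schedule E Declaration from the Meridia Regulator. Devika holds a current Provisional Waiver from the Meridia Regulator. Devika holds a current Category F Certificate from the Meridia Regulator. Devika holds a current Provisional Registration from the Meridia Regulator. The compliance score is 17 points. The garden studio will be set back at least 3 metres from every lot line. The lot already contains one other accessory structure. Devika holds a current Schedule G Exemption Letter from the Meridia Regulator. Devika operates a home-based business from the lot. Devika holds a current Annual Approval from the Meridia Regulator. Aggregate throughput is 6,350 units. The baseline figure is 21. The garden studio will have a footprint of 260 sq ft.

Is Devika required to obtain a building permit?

No — exception (e) applies; Devika does not need a building permit.

Exception (a) requires that the lot contains no other accessory structure; but the lot already has another accessory structure, so (a) is unavailable.
Exception (b)'s conditions are all satisfied: the qualifying period is 315 days, less than the 345 days limit; a current Schedule E Declaration is held; assembly uses only hand tools. But applying paragraph (h): (h) operates — a current Schedule G Exemption Letter is held. So (b) is unavailable.
Exception (c): a current Annual Approval is held; no windows face an adjoining lot; the structure's footprint is 260 sq ft, below the 270 sq ft limit — every condition holds. However, paragraph (i) must be considered: (i) operates — a current General Clearance is held. (c) is therefore removed.
Exception (d) does not apply: assessed value is $460,500, not below $391,000.
Exception (e) is satisfied on its face — the setback is at least 3 m on every side; a current Provisional Waiver is held. Considering the limiting provisions: (j) operates (the compliance score is 17 points, under the 18 points limit), but is overridden by (k): (k) operates against (j): a current Tier G Declaration is held. (l) is triggered (aggregate throughput is 6,350 units, under the 6,650 units limit), but is displaced by (m): (m) operates against (l): a current Class 4 Waiver is held. (n) would limit (m) — a current Schedule D Declaration is held — but (o) sets (n) aside: (o) operates against (n): a home-based business operates on the lot. (p) does not operate here (the lot is not in a historic district), so (o) stands. (e) remains available.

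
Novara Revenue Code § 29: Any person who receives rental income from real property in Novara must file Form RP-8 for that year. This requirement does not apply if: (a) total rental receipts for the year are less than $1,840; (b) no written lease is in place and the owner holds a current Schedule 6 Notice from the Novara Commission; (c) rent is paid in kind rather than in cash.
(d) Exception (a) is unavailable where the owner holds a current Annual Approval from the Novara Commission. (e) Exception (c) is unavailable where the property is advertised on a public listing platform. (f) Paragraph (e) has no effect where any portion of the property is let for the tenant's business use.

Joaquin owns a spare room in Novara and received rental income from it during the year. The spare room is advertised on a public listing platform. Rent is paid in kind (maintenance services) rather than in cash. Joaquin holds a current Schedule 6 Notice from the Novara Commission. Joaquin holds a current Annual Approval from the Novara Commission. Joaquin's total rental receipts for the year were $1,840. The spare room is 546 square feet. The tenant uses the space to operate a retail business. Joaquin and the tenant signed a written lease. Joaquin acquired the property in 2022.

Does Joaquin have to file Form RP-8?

Exception (a) fails — total rental receipts for the year are $1,840, not less than $1,840.
Exception (b) does not apply: a written lease is in place.
Exception (c) is satisfied on its face — rent is paid in kind. Under paragraphs (e)–(f): (e) is triggered (the property is publicly advertised), but yields to (f): (f) is engaged — the space is let for business use. So (c) applies.

No — exception (c) applies; Joaquin is not required to file Form RP-8.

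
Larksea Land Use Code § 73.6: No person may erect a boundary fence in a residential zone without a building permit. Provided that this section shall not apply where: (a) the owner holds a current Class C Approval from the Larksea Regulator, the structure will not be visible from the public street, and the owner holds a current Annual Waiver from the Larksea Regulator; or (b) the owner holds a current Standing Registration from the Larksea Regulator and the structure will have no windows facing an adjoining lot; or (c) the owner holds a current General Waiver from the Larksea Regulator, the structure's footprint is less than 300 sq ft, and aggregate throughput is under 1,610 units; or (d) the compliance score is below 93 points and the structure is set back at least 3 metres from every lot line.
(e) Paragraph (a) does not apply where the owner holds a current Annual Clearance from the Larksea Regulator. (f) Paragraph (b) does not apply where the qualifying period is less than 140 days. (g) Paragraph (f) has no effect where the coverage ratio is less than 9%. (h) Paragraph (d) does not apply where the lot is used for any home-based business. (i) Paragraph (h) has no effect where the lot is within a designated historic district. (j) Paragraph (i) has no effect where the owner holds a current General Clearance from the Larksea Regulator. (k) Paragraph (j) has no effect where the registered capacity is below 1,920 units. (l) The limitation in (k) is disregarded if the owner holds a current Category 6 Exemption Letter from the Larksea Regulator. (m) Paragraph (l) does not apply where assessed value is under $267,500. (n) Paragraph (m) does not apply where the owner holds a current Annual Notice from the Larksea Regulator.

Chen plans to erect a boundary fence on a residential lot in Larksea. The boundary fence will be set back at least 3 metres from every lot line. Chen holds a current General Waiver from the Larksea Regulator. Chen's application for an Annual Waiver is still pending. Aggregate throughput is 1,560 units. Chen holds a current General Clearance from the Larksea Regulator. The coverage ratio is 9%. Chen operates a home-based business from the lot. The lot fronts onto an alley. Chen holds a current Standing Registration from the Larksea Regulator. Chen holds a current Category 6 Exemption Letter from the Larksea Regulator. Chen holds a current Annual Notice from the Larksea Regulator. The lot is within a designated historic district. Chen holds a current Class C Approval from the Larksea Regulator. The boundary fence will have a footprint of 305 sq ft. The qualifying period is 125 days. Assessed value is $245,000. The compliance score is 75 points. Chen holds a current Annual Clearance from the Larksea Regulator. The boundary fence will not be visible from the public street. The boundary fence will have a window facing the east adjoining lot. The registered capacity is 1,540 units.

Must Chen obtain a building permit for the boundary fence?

Yes — Chen must obtain a building permit.

Exception (a) requires that the owner holds a current Annual Waiver from the Larksea Regulator; but the Annual Waiver is not current, so (a) is unavailable.
Exception (b) requires that the structure will have no windows facing an adjoining lot; but a window faces an adjoining lot, so (b) is unavailable.
Exception (c) fails — the structure's footprint is 305 sq ft, not less than 300 sq ft.
Exception (d)'s conditions are all satisfied: the compliance score is 75 points, below the 93 points limit; the setback is at least 3 m on every side. Turning to paragraphs (h)–(n): (h) operates — a home-based business operates on the lot. (i) is engaged (the lot is in a historic district), but is overridden by (j): (j) operates against (i): a current General Clearance is held. (k) would limit (j) — the registered capacity is 1,540 units, below the 1,920 units limit — but (l) sets (k) aside: (l) operates — a current Category 6 Exemption Letter is held. (m) would limit (l) — assessed value is $245,000, under the $267,500 limit — but (n) sets (m) aside: (n) operates against (m): a current Annual Notice is held. So (d) is unavailable.
No exception applies. The general rule governs.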